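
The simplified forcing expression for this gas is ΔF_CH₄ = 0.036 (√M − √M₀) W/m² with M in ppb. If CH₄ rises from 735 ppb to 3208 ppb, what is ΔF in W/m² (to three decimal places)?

CH₄: 0.036 × (√3208 − √735) = 0.036 × (56.6392 − 27.1109) = 0.036 × 29.5283 = 1.0630 W/m².

ΔF = 1.063 W/m²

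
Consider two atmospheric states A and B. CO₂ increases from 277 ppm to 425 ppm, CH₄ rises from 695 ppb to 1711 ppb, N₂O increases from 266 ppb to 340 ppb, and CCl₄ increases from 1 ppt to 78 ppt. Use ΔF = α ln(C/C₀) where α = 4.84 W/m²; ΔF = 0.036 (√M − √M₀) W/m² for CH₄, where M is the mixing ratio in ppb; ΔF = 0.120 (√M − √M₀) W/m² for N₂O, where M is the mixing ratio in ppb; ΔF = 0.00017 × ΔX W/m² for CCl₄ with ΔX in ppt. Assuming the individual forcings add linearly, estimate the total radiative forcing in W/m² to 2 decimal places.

ΔF = 2.88 W/m²

CO₂: 4.84 × ln(425/277) = 4.84 × ln(1.53430) = 4.84 × 0.42807 = 2.0719 W/m².
CH₄: 0.036 × (√1711 − √695) = 0.036 × (41.3642 − 26.3629) = 0.036 × 15.0013 = 0.5400 W/m².
N₂O: 0.120 × (√340 − √266) = 0.120 × (18.4391 − 16.3095) = 0.120 × 2.1296 = 0.2556 W/m².
CCl₄: ΔF = 0.00017 × (78 − 1) = 0.00017 × 77 = 0.0131 W/m².
Total ΔF = 2.0719 + 0.5400 + 0.2556 + 0.0131 = 2.8806 W/m².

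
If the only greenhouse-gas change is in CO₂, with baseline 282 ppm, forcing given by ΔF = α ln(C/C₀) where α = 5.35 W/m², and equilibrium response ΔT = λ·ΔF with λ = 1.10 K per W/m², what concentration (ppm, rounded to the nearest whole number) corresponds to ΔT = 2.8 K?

Required forcing: ΔF = ΔT/λ = 2.8/1.10 = 2.5455 W/m².
Then ln(C/282) = ΔF/5.35 = 2.5455/5.35 = 0.47579.
So C = 282 × e^0.47579 = 282 × 1.60929 = 453.82 ppm.

C ≈ 454 ppm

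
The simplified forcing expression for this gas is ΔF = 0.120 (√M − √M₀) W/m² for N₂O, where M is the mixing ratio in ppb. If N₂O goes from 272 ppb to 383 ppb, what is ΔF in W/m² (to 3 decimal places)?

N₂O: 0.120 × (√383 − √272) = 0.120 × (19.5704 − 16.4924) = 0.120 × 3.0780 = 0.3694 W/m².

ΔF = 0.369 W/m²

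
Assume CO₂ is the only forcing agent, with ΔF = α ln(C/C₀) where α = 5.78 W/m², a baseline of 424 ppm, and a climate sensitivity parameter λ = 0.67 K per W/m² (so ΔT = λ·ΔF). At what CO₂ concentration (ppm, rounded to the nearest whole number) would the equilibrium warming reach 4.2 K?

C ≈ 1254 ppm

Required forcing: ΔF = ΔT/λ = 4.2/0.67 = 6.2687 W/m².
Then ln(C/424) = ΔF/5.78 = 6.2687/5.78 = 1.08455.
So C = 424 × e^1.08455 = 424 × 2.95811 = 1254.24 ppm.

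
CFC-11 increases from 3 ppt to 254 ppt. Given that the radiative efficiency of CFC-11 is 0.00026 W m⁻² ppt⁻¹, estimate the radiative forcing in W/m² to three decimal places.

CFC-11: ΔF = 0.00026 × (254 − 3) = 0.00026 × 251 = 0.0653 W/m².

ΔF = 0.065 W/m²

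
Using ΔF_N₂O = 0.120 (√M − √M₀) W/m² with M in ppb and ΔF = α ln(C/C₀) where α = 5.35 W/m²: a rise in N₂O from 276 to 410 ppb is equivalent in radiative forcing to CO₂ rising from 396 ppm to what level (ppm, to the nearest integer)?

N₂O forcing: 0.120 × (√410 − √276) = 0.120 × (20.2485 − 16.6132) = 0.120 × 3.6353 = 0.43624 W/m².
Set 5.35 ln(C/396) = 0.43624: ln(C/396) = 0.43624/5.35 = 0.08154, so C = 396 × e^0.08154 = 396 × 1.08496 = 429.64 ppm.

C ≈ 430 ppm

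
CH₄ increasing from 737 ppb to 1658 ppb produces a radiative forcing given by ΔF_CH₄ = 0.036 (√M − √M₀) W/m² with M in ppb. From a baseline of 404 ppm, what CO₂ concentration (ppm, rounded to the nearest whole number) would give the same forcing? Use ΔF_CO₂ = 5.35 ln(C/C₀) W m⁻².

CH₄ forcing: 0.036 × (√1658 − √737) = 0.036 × (40.7185 − 27.1477) = 0.036 × 13.5708 = 0.48855 W/m².
Set 5.35 ln(C/404) = 0.48855: ln(C/404) = 0.48855/5.35 = 0.09132, so C = 404 × e^0.09132 = 404 × 1.09562 = 442.63 ppm.

C ≈ 443 ppm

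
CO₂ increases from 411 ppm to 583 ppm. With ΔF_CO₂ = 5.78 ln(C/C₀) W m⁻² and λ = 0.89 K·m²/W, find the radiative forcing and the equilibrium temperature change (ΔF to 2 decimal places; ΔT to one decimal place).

ΔF = 2.02 W/m²; ΔT = 1.8 K

CO₂: 5.78 × ln(583/411) = 5.78 × ln(1.41849) = 5.78 × 0.34959 = 2.0206 W/m².
ΔT = λ ΔF = 0.89 × 2.02 = 1.7978 K.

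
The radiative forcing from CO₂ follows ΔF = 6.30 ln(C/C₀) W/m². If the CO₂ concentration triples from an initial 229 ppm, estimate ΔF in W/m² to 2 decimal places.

ΔF = 6.92 W/m²

Because the forcing depends only on the ratio C/C₀, the initial concentration does not enter.
ΔF = 6.30 × ln(3) = 6.30 × 1.09861 = 6.9212 W/m².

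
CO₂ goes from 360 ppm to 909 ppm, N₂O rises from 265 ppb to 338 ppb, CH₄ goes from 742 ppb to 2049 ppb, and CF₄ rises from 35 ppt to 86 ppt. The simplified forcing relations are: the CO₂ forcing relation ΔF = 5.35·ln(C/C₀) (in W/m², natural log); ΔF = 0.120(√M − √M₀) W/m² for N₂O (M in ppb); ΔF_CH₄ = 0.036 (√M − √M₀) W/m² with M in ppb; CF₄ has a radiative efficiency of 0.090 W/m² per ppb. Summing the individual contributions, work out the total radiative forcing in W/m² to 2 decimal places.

CO₂: 5.35 × ln(909/360) = 5.35 × ln(2.52500) = 5.35 × 0.92624 = 4.9554 W/m².
N₂O: 0.120 × (√338 − √265) = 0.120 × (18.3848 − 16.2788) = 0.120 × 2.1060 = 0.2527 W/m².
CH₄: 0.036 × (√2049 − √742) = 0.036 × (45.2659 − 27.2397) = 0.036 × 18.0262 = 0.6489 W/m².
CF₄: Δ = 86 − 35 = 51 ppt = 0.051 ppb; ΔF = 0.090 × 0.051 = 0.0046 W/m².
Total ΔF = 4.9554 + 0.2527 + 0.6489 + 0.0046 = 5.8616 W/m².

ΔF = 5.86 W/m²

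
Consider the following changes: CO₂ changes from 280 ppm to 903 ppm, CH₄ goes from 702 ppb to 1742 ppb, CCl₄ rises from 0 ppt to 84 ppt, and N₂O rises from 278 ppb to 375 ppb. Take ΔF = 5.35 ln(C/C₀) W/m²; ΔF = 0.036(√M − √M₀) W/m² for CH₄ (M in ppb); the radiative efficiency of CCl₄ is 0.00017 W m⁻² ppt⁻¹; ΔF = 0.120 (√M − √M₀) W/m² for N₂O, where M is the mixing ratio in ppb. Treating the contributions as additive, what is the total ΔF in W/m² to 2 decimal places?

CO₂: 5.35 × ln(903/280) = 5.35 × ln(3.22500) = 5.35 × 1.17093 = 6.2645 W/m².
CH₄: 0.036 × (√1742 − √702) = 0.036 × (41.7373 − 26.4953) = 0.036 × 15.2420 = 0.5487 W/m².
CCl₄: ΔF = 0.00017 × (84 − 0) = 0.00017 × 84 = 0.0143 W/m².
N₂O: 0.120 × (√375 − √278) = 0.120 × (19.3649 − 16.6733) = 0.120 × 2.6916 = 0.3230 W/m².
Total ΔF = 6.2645 + 0.5487 + 0.0143 + 0.3230 = 7.1505 W/m².

ΔF = 7.15 W/m²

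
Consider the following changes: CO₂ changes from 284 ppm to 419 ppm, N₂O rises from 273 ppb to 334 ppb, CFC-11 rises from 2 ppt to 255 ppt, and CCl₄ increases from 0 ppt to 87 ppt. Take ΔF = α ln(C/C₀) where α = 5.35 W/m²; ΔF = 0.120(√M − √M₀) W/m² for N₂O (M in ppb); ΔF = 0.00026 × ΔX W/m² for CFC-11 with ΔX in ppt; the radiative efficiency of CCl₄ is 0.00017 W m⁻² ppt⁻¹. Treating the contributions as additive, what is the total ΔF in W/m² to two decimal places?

ΔF = 2.37 W/m²

CO₂: 5.35 × ln(419/284) = 5.35 × ln(1.47535) = 5.35 × 0.38890 = 2.0806 W/m².
N₂O: 0.120 × (√334 − √273) = 0.120 × (18.2757 − 16.5227) = 0.120 × 1.7530 = 0.2104 W/m².
CFC-11: ΔF = 0.00026 × (255 − 2) = 0.00026 × 253 = 0.0658 W/m².
CCl₄: ΔF = 0.00017 × (87 − 0) = 0.00017 × 87 = 0.0148 W/m².
Total ΔF = 2.0806 + 0.2104 + 0.0658 + 0.0148 = 2.3716 W/m².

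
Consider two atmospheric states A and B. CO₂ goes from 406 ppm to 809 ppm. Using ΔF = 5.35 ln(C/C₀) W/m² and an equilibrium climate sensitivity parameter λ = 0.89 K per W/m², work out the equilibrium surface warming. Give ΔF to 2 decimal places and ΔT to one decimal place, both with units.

CO₂: 5.35 × ln(809/406) = 5.35 × ln(1.99261) = 5.35 × 0.68945 = 3.6886 W/m².
ΔT = λ ΔF = 0.89 × 3.69 = 3.2841 K.

ΔF = 3.69 W/m²; ΔT = 3.3 K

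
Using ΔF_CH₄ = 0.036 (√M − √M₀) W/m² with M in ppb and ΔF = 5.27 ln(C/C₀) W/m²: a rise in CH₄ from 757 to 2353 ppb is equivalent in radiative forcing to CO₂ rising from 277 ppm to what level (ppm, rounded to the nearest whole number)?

CH₄ forcing: 0.036 × (√2353 − √757) = 0.036 × (48.5077 − 27.5136) = 0.036 × 20.9941 = 0.75579 W/m².
Set 5.27 ln(C/277) = 0.75579: ln(C/277) = 0.75579/5.27 = 0.14341, so C = 277 × e^0.14341 = 277 × 1.15420 = 319.71 ppm.

C ≈ 320 ppm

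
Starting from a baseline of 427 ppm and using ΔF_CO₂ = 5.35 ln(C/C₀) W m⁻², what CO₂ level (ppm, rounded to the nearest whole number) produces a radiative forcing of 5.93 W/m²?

Set 5.35 ln(C/427) = 5.93, so ln(C/427) = 5.93/5.35 = 1.10841.
Then C/427 = e^1.10841 = 3.02954, giving C = 427 × 3.02954 = 1293.61 ppm.

C ≈ 1294 ppm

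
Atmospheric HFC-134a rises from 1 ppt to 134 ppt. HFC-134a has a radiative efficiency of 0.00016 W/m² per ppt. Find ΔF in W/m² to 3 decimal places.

ΔF = 0.021 W/m²

HFC-134a: ΔF = 0.00016 × (134 − 1) = 0.00016 × 133 = 0.0213 W/m².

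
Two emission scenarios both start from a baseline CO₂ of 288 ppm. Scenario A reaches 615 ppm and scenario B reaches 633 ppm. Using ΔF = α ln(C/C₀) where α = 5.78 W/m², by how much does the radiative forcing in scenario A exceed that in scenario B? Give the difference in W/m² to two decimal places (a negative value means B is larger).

ΔF_A = 5.78 ln(615/288) = 5.78 × 0.75866 = 4.3851 W/m².
ΔF_B = 5.78 ln(633/288) = 5.78 × 0.78751 = 4.5518 W/m².
Difference: 4.3851 − 4.5518 = -0.1667 W/m².

ΔF_A − ΔF_B = -0.17 W/m²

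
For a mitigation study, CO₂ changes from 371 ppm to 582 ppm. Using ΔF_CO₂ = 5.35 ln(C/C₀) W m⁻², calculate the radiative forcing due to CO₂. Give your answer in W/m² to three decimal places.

CO₂ absorption bands are partially saturated, so forcing scales with the logarithm of the concentration ratio.
CO₂: 5.35 × ln(582/371) = 5.35 × ln(1.56873) = 5.35 × 0.45027 = 2.4089 W/m².

ΔF = 2.409 W/m²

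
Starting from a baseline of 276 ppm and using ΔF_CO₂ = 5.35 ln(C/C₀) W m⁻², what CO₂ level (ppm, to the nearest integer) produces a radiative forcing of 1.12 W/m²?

C ≈ 340 ppm

Set 5.35 ln(C/276) = 1.12, so ln(C/276) = 1.12/5.35 = 0.20935.
Then C/276 = e^0.20935 = 1.23288, giving C = 276 × 1.23288 = 340.27 ppm.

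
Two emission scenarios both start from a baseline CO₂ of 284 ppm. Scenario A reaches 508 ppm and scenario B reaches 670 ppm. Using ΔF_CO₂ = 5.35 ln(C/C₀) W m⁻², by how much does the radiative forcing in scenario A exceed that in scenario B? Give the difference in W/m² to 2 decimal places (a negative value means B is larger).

ΔF_A − ΔF_B = -1.48 W/m²

ΔF_A = 5.35 ln(508/284) = 5.35 × 0.58151 = 3.1111 W/m².
ΔF_B = 5.35 ln(670/284) = 5.35 × 0.85830 = 4.5919 W/m².
Difference: 3.1111 − 4.5919 = -1.4808 W/m².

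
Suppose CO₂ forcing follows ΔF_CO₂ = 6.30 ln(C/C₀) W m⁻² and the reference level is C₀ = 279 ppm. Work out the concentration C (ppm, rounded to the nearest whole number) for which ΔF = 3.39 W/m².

Set 6.30 ln(C/279) = 3.39, so ln(C/279) = 3.39/6.30 = 0.53810.
Then C/279 = e^0.53810 = 1.71275, giving C = 279 × 1.71275 = 477.86 ppm.

C ≈ 478 ppm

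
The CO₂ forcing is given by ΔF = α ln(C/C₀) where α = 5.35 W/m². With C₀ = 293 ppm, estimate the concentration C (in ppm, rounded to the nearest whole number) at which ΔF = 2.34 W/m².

Set 5.35 ln(C/293) = 2.34, so ln(C/293) = 2.34/5.35 = 0.43738.
Then C/293 = e^0.43738 = 1.54864, giving C = 293 × 1.54864 = 453.75 ppm.

C ≈ 454 ppm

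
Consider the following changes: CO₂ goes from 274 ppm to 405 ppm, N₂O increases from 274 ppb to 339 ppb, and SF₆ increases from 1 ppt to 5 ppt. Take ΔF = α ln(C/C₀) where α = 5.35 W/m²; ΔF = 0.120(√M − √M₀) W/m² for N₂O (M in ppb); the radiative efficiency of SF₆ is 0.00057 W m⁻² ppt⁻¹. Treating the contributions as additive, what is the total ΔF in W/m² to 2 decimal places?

CO₂: 5.35 × ln(405/274) = 5.35 × ln(1.47810) = 5.35 × 0.39076 = 2.0906 W/m².
N₂O: 0.120 × (√339 − √274) = 0.120 × (18.4120 − 16.5529) = 0.120 × 1.8591 = 0.2231 W/m².
SF₆: ΔF = 0.00057 × (5 − 1) = 0.00057 × 4 = 0.0023 W/m².
Total ΔF = 2.0906 + 0.2231 + 0.0023 = 2.3160 W/m².

ΔF = 2.32 W/m²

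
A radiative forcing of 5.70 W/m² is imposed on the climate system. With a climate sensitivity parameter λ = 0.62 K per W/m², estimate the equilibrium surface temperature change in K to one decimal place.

ΔT = λ ΔF = 0.62 × 5.70 = 3.5340 K.

ΔT = 3.5 K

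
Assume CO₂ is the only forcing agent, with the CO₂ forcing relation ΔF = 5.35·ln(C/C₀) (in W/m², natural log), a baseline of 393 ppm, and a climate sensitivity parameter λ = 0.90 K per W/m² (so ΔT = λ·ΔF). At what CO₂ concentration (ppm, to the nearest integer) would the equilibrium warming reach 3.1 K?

C ≈ 748 ppm

Required forcing: ΔF = ΔT/λ = 3.1/0.90 = 3.4444 W/m².
Then ln(C/393) = ΔF/5.35 = 3.4444/5.35 = 0.64381.
So C = 393 × e^0.64381 = 393 × 1.90372 = 748.16 ppm.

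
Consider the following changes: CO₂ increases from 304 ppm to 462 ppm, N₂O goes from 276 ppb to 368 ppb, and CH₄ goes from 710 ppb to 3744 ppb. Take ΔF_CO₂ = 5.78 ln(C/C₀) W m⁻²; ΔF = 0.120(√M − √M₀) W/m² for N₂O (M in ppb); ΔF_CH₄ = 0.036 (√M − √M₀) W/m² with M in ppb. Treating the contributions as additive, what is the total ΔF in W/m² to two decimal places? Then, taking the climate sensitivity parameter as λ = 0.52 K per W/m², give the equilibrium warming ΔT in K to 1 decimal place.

CO₂: 5.78 × ln(462/304) = 5.78 × ln(1.51974) = 5.78 × 0.41854 = 2.4192 W/m².
N₂O: 0.120 × (√368 − √276) = 0.120 × (19.1833 − 16.6132) = 0.120 × 2.5701 = 0.3084 W/m².
CH₄: 0.036 × (√3744 − √710) = 0.036 × (61.1882 − 26.6458) = 0.036 × 34.5424 = 1.2435 W/m².
Total ΔF = 2.4192 + 0.3084 + 1.2435 = 3.9711 W/m².
ΔT = λ ΔF = 0.52 × 3.97 = 2.0644 K.

ΔF = 3.97 W/m²; ΔT = 2.1 K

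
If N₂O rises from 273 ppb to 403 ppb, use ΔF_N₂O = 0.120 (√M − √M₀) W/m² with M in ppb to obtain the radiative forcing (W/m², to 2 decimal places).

N₂O: 0.120 × (√403 − √273) = 0.120 × (20.0749 − 16.5227) = 0.120 × 3.5522 = 0.4263 W/m².

ΔF = 0.43 W/m²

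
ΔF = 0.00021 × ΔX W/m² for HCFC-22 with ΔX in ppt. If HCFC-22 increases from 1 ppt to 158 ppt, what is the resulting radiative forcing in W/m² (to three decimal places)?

ΔF = 0.033 W/m²

HCFC-22: ΔF = 0.00021 × (158 − 1) = 0.00021 × 157 = 0.0330 W/m².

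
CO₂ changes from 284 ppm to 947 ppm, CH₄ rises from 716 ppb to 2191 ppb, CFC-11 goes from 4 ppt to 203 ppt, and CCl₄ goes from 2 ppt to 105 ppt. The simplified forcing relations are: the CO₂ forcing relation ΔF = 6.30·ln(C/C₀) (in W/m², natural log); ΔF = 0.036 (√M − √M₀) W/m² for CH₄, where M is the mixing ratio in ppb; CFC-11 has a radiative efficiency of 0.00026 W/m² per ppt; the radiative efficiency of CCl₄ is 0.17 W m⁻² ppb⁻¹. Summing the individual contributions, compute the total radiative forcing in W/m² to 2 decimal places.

CO₂: 6.30 × ln(947/284) = 6.30 × ln(3.33451) = 6.30 × 1.20433 = 7.5873 W/m².
CH₄: 0.036 × (√2191 − √716) = 0.036 × (46.8081 − 26.7582) = 0.036 × 20.0499 = 0.7218 W/m².
CFC-11: ΔF = 0.00026 × (203 − 4) = 0.00026 × 199 = 0.0517 W/m².
CCl₄: Δ = 105 − 2 = 103 ppt = 0.103 ppb; ΔF = 0.17 × 0.103 = 0.0175 W/m².
Total ΔF = 7.5873 + 0.7218 + 0.0517 + 0.0175 = 8.3783 W/m².

ΔF = 8.38 W/m²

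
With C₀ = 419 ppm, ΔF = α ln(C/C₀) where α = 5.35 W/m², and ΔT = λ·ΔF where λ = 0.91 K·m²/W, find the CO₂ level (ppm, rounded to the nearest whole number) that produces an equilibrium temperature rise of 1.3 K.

C ≈ 547 ppm

Required forcing: ΔF = ΔT/λ = 1.3/0.91 = 1.4286 W/m².
Then ln(C/419) = ΔF/5.35 = 1.4286/5.35 = 0.26703.
So C = 419 × e^0.26703 = 419 × 1.30608 = 547.25 ppm.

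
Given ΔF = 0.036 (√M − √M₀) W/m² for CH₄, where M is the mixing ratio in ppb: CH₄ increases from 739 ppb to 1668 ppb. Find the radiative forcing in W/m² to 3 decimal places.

CH₄: 0.036 × (√1668 − √739) = 0.036 × (40.8412 − 27.1846) = 0.036 × 13.6566 = 0.4916 W/m².

ΔF = 0.492 W/m²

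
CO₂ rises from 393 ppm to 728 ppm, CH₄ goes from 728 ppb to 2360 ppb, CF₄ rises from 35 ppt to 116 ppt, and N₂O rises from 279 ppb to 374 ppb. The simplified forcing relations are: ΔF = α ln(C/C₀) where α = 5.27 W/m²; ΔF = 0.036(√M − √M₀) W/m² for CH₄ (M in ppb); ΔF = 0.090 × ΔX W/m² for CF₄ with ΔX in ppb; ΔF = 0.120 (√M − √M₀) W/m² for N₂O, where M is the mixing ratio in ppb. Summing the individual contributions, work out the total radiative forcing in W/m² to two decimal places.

ΔF = 4.35 W/m²

CO₂: 5.27 × ln(728/393) = 5.27 × ln(1.85242) = 5.27 × 0.61649 = 3.2489 W/m².
CH₄: 0.036 × (√2360 − √728) = 0.036 × (48.5798 − 26.9815) = 0.036 × 21.5983 = 0.7775 W/m².
CF₄: Δ = 116 − 35 = 81 ppt = 0.081 ppb; ΔF = 0.090 × 0.081 = 0.0073 W/m².
N₂O: 0.120 × (√374 − √279) = 0.120 × (19.3391 − 16.7033) = 0.120 × 2.6358 = 0.3163 W/m².
Total ΔF = 3.2489 + 0.7775 + 0.0073 + 0.3163 = 4.3500 W/m².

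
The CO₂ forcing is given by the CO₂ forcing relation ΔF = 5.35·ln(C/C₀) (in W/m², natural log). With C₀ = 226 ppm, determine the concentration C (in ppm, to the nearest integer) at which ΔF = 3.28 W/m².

C ≈ 417 ppm

Set 5.35 ln(C/226) = 3.28, so ln(C/226) = 3.28/5.35 = 0.61308.
Then C/226 = e^0.61308 = 1.84611, giving C = 226 × 1.84611 = 417.22 ppm.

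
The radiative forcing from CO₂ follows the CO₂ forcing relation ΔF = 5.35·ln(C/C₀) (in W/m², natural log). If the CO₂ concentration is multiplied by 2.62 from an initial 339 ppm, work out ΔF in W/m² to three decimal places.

ΔF = 5.153 W/m²

ΔF = 5.35 × ln(2.62) = 5.35 × 0.96317 = 5.1530 W/m².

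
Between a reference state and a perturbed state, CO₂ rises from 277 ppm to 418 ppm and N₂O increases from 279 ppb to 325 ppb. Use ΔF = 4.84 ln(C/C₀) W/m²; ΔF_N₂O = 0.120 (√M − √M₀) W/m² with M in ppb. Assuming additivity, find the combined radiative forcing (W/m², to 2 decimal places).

CO₂: 4.84 × ln(418/277) = 4.84 × ln(1.50903) = 4.84 × 0.41147 = 1.9915 W/m².
N₂O: 0.120 × (√325 − √279) = 0.120 × (18.0278 − 16.7033) = 0.120 × 1.3245 = 0.1589 W/m².
Total ΔF = 1.9915 + 0.1589 = 2.1504 W/m².

ΔF = 2.15 W/m²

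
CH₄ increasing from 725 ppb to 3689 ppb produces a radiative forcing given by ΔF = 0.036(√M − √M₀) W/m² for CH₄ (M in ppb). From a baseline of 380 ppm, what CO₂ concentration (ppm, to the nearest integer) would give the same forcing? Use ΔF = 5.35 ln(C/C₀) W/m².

C ≈ 477 ppm

CH₄ forcing: 0.036 × (√3689 − √725) = 0.036 × (60.7371 − 26.9258) = 0.036 × 33.8113 = 1.21721 W/m².
Set 5.35 ln(C/380) = 1.21721: ln(C/380) = 1.21721/5.35 = 0.22752, so C = 380 × e^0.22752 = 380 × 1.25548 = 477.08 ppm.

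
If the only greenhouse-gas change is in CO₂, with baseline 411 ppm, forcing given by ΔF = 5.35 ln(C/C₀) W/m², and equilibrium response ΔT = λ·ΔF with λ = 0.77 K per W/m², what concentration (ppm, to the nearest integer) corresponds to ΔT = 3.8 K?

C ≈ 1034 ppm

Required forcing: ΔF = ΔT/λ = 3.8/0.77 = 4.9351 W/m².
Then ln(C/411) = ΔF/5.35 = 4.9351/5.35 = 0.92245.
So C = 411 × e^0.92245 = 411 × 2.51545 = 1033.85 ppm.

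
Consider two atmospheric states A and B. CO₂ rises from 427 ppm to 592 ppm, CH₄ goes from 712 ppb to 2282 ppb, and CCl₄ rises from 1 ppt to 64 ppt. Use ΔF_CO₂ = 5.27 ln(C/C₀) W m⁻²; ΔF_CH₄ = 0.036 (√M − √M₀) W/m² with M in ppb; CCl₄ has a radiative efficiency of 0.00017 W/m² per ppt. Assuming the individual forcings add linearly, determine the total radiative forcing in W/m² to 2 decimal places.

CO₂: 5.27 × ln(592/427) = 5.27 × ln(1.38642) = 5.27 × 0.32672 = 1.7218 W/m².
CH₄: 0.036 × (√2282 − √712) = 0.036 × (47.7703 − 26.6833) = 0.036 × 21.0870 = 0.7591 W/m².
CCl₄: ΔF = 0.00017 × (64 − 1) = 0.00017 × 63 = 0.0107 W/m².
Total ΔF = 1.7218 + 0.7591 + 0.0107 = 2.4916 W/m².

ΔF = 2.49 W/m²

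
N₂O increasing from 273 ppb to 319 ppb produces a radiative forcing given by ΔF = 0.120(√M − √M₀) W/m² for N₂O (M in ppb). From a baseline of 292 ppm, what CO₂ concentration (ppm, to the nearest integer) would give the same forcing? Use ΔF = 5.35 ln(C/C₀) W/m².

C ≈ 301 ppm

N₂O forcing: 0.120 × (√319 − √273) = 0.120 × (17.8606 − 16.5227) = 0.120 × 1.3379 = 0.16055 W/m².
Set 5.35 ln(C/292) = 0.16055: ln(C/292) = 0.16055/5.35 = 0.03001, so C = 292 × e^0.03001 = 292 × 1.03046 = 300.89 ppm.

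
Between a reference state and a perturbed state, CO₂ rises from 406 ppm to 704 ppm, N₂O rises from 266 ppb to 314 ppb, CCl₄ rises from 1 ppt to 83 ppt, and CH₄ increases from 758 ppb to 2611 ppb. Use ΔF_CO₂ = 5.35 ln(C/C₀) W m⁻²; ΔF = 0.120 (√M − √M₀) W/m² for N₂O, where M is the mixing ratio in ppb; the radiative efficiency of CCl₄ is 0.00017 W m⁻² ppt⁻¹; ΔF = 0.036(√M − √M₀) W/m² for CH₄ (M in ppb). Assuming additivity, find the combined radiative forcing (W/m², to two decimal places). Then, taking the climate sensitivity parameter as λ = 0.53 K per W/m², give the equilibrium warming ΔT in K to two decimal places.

ΔF = 3.98 W/m²; ΔT = 2.11 K

CO₂: 5.35 × ln(704/406) = 5.35 × ln(1.73399) = 5.35 × 0.55043 = 2.9448 W/m².
N₂O: 0.120 × (√314 − √266) = 0.120 × (17.7200 − 16.3095) = 0.120 × 1.4105 = 0.1693 W/m².
CCl₄: ΔF = 0.00017 × (83 − 1) = 0.00017 × 82 = 0.0139 W/m².
CH₄: 0.036 × (√2611 − √758) = 0.036 × (51.0979 − 27.5318) = 0.036 × 23.5661 = 0.8484 W/m².
Total ΔF = 2.9448 + 0.1693 + 0.0139 + 0.8484 = 3.9764 W/m².
ΔT = λ ΔF = 0.53 × 3.98 = 2.1094 K.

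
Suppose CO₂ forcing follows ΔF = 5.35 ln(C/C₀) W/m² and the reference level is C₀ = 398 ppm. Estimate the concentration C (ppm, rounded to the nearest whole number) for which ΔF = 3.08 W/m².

Set 5.35 ln(C/398) = 3.08, so ln(C/398) = 3.08/5.35 = 0.57570.
Then C/398 = e^0.57570 = 1.77837, giving C = 398 × 1.77837 = 707.79 ppm.

C ≈ 708 ppm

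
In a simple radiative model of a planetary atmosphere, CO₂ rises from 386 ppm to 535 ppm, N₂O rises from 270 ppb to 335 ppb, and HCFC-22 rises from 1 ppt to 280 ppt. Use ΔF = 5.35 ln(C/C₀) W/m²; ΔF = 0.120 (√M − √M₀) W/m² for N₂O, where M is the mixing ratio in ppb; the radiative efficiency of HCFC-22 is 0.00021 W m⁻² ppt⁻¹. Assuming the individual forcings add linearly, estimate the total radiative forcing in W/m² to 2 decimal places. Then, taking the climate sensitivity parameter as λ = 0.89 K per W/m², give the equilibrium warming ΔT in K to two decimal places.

ΔF = 2.03 W/m²; ΔT = 1.81 K

CO₂: 5.35 × ln(535/386) = 5.35 × ln(1.38601) = 5.35 × 0.32643 = 1.7464 W/m².
N₂O: 0.120 × (√335 − √270) = 0.120 × (18.3030 − 16.4317) = 0.120 × 1.8713 = 0.2246 W/m².
HCFC-22: ΔF = 0.00021 × (280 − 1) = 0.00021 × 279 = 0.0586 W/m².
Total ΔF = 1.7464 + 0.2246 + 0.0586 = 2.0296 W/m².
ΔT = λ ΔF = 0.89 × 2.03 = 1.8067 K.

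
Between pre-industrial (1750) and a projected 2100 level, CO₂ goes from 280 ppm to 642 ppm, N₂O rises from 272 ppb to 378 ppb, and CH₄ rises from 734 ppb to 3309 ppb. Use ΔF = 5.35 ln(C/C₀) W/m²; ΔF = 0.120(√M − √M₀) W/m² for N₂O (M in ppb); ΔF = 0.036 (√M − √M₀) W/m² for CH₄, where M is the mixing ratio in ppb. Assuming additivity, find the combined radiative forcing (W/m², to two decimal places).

ΔF = 5.89 W/m²

CO₂: 5.35 × ln(642/280) = 5.35 × ln(2.29286) = 5.35 × 0.82980 = 4.4394 W/m².
N₂O: 0.120 × (√378 − √272) = 0.120 × (19.4422 − 16.4924) = 0.120 × 2.9498 = 0.3540 W/m².
CH₄: 0.036 × (√3309 − √734) = 0.036 × (57.5239 − 27.0924) = 0.036 × 30.4315 = 1.0955 W/m².
Total ΔF = 4.4394 + 0.3540 + 1.0955 = 5.8889 W/m².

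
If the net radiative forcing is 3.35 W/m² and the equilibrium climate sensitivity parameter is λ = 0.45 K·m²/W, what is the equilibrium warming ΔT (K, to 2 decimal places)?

ΔT = λ ΔF = 0.45 × 3.35 = 1.5075 K.

ΔT = 1.51 K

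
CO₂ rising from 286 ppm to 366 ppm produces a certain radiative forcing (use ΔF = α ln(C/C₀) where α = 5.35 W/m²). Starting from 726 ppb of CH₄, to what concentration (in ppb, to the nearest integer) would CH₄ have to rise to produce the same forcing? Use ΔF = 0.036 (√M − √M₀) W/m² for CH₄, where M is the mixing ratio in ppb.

M ≈ 4045 ppb

CO₂ forcing: 5.35 × ln(366/286) = 5.35 × 0.246642 = 1.31953 W/m².
Set 0.036(√M − √726) = 1.31953: √M = 1.31953/0.036 + √726 = 36.6536 + 26.9444 = 63.5980.
M = (63.5980)² = 4044.71 ppb.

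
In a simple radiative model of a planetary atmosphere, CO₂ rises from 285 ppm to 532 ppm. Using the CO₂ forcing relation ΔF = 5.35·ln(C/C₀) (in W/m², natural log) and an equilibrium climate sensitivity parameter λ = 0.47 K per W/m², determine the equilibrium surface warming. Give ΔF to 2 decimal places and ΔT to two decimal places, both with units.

CO₂: 5.35 × ln(532/285) = 5.35 × ln(1.86667) = 5.35 × 0.62416 = 3.3393 W/m².
ΔT = λ ΔF = 0.47 × 3.34 = 1.5698 K.

ΔF = 3.34 W/m²; ΔT = 1.57 K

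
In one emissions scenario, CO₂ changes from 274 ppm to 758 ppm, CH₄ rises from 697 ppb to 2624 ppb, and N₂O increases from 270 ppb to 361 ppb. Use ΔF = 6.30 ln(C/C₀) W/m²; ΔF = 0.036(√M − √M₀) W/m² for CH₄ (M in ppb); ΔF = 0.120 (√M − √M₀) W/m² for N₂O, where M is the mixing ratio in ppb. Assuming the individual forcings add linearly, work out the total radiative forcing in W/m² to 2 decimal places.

ΔF = 7.61 W/m²

CO₂: 6.30 × ln(758/274) = 6.30 × ln(2.76642) = 6.30 × 1.01755 = 6.4106 W/m².
CH₄: 0.036 × (√2624 − √697) = 0.036 × (51.2250 − 26.4008) = 0.036 × 24.8242 = 0.8937 W/m².
N₂O: 0.120 × (√361 − √270) = 0.120 × (19.0000 − 16.4317) = 0.120 × 2.5683 = 0.3082 W/m².
Total ΔF = 6.4106 + 0.8937 + 0.3082 = 7.6125 W/m².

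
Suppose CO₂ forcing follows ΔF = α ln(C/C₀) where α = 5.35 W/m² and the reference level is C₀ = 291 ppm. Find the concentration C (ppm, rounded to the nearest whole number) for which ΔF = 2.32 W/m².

Set 5.35 ln(C/291) = 2.32, so ln(C/291) = 2.32/5.35 = 0.43364.
Then C/291 = e^0.43364 = 1.54286, giving C = 291 × 1.54286 = 448.97 ppm.

C ≈ 449 ppm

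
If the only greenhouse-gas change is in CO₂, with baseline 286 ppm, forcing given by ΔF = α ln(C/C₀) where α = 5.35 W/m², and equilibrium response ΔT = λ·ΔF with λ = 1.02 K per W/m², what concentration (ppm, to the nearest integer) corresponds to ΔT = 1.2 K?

Required forcing: ΔF = ΔT/λ = 1.2/1.02 = 1.1765 W/m².
Then ln(C/286) = ΔF/5.35 = 1.1765/5.35 = 0.21991.
So C = 286 × e^0.21991 = 286 × 1.24596 = 356.34 ppm.

C ≈ 356 ppm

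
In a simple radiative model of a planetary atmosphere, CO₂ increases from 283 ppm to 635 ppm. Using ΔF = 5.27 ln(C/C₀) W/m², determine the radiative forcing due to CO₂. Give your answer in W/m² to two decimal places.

CO₂: 5.27 × ln(635/283) = 5.27 × ln(2.24382) = 5.27 × 0.80818 = 4.2591 W/m².

ΔF = 4.26 W/m²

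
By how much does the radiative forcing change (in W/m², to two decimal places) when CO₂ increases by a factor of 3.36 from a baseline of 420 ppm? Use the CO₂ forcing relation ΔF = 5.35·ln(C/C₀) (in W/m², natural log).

Because the forcing depends only on the ratio C/C₀, the initial concentration does not enter.
ΔF = 5.35 × ln(3.36) = 5.35 × 1.21194 = 6.4839 W/m².

ΔF = 6.48 W/m²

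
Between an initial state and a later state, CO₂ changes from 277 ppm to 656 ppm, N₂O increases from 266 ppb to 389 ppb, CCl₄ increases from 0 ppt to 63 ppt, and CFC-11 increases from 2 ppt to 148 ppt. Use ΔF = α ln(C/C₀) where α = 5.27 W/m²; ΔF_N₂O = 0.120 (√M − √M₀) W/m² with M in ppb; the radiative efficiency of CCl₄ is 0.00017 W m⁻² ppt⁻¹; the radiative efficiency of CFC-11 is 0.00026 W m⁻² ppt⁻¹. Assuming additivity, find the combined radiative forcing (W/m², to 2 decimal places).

CO₂: 5.27 × ln(656/277) = 5.27 × ln(2.36823) = 5.27 × 0.86214 = 4.5435 W/m².
N₂O: 0.120 × (√389 − √266) = 0.120 × (19.7231 − 16.3095) = 0.120 × 3.4136 = 0.4096 W/m².
CCl₄: ΔF = 0.00017 × (63 − 0) = 0.00017 × 63 = 0.0107 W/m².
CFC-11: ΔF = 0.00026 × (148 − 2) = 0.00026 × 146 = 0.0380 W/m².
Total ΔF = 4.5435 + 0.4096 + 0.0107 + 0.0380 = 5.0018 W/m².

ΔF = 5.00 W/m²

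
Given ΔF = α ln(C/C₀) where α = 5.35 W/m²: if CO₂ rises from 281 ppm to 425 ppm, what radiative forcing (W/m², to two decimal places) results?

ΔF = 2.21 W/m²

CO₂ absorption bands are partially saturated, so forcing scales with the logarithm of the concentration ratio.
CO₂: 5.35 × ln(425/281) = 5.35 × ln(1.51246) = 5.35 × 0.41374 = 2.2135 W/m².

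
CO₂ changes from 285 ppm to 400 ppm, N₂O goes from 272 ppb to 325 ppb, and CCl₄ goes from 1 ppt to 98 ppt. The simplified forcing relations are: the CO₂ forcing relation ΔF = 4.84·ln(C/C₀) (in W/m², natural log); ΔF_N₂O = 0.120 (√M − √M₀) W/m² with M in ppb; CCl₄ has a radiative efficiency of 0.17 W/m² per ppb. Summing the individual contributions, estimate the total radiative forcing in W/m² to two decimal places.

CO₂: 4.84 × ln(400/285) = 4.84 × ln(1.40351) = 4.84 × 0.33898 = 1.6407 W/m².
N₂O: 0.120 × (√325 − √272) = 0.120 × (18.0278 − 16.4924) = 0.120 × 1.5354 = 0.1842 W/m².
CCl₄: Δ = 98 − 1 = 97 ppt = 0.097 ppb; ΔF = 0.17 × 0.097 = 0.0165 W/m².
Total ΔF = 1.6407 + 0.1842 + 0.0165 = 1.8414 W/m².

ΔF = 1.84 W/m²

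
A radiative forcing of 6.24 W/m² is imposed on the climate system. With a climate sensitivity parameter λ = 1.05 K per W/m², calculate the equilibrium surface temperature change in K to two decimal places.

ΔT = λ ΔF = 1.05 × 6.24 = 6.5520 K.

ΔT = 6.55 K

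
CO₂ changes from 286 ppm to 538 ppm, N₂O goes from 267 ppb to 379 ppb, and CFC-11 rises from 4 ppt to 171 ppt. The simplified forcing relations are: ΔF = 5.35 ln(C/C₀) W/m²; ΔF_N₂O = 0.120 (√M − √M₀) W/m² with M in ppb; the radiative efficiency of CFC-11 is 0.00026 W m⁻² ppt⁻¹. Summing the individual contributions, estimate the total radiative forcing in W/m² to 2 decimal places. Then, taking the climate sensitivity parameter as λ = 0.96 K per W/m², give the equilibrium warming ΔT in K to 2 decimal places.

ΔF = 3.80 W/m²; ΔT = 3.65 K

CO₂: 5.35 × ln(538/286) = 5.35 × ln(1.88112) = 5.35 × 0.63187 = 3.3805 W/m².
N₂O: 0.120 × (√379 − √267) = 0.120 × (19.4679 − 16.3401) = 0.120 × 3.1278 = 0.3753 W/m².
CFC-11: ΔF = 0.00026 × (171 − 4) = 0.00026 × 167 = 0.0434 W/m².
Total ΔF = 3.3805 + 0.3753 + 0.0434 = 3.7992 W/m².
ΔT = λ ΔF = 0.96 × 3.80 = 3.6480 K.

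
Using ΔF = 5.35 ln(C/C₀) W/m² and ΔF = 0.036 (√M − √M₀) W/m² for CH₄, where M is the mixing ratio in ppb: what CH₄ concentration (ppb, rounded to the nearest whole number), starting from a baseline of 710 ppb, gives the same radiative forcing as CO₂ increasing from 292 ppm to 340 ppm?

M ≈ 2427 ppb

CO₂ forcing: 5.35 × ln(340/292) = 5.35 × 0.152192 = 0.81423 W/m².
Set 0.036(√M − √710) = 0.81423: √M = 0.81423/0.036 + √710 = 22.6175 + 26.6458 = 49.2633.
M = (49.2633)² = 2426.87 ppb.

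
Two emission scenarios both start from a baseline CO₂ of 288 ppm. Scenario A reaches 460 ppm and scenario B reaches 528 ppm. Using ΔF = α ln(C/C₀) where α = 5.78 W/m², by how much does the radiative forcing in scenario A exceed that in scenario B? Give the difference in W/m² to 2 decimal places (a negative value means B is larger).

ΔF_A = 5.78 ln(460/288) = 5.78 × 0.46827 = 2.7066 W/m².
ΔF_B = 5.78 ln(528/288) = 5.78 × 0.60614 = 3.5035 W/m².
Difference: 2.7066 − 3.5035 = -0.7969 W/m².

ΔF_A − ΔF_B = -0.80 W/m²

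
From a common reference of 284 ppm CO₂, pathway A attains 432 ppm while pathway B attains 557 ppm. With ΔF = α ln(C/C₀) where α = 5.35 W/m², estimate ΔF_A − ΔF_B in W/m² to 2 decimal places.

ΔF_A − ΔF_B = -1.36 W/m²

ΔF_A = 5.35 ln(432/284) = 5.35 × 0.41945 = 2.2441 W/m².
ΔF_B = 5.35 ln(557/284) = 5.35 × 0.67359 = 3.6037 W/m².
Difference: 2.2441 − 3.6037 = -1.3596 W/m².
(Equivalently, ΔF_A − ΔF_B = 5.35 ln(432/557) = 5.35 × -0.25414 = -1.3596 W/m².)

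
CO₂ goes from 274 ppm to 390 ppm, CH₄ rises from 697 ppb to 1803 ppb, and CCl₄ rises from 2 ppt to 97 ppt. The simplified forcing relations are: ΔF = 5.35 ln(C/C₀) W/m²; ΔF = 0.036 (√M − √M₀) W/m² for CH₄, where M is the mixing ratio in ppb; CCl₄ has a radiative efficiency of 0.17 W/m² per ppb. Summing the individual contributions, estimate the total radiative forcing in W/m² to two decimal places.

ΔF = 2.48 W/m²

CO₂: 5.35 × ln(390/274) = 5.35 × ln(1.42336) = 5.35 × 0.35302 = 1.8887 W/m².
CH₄: 0.036 × (√1803 − √697) = 0.036 × (42.4617 − 26.4008) = 0.036 × 16.0609 = 0.5782 W/m².
CCl₄: Δ = 97 − 2 = 95 ppt = 0.095 ppb; ΔF = 0.17 × 0.095 = 0.0162 W/m².
Total ΔF = 1.8887 + 0.5782 + 0.0162 = 2.4831 W/m².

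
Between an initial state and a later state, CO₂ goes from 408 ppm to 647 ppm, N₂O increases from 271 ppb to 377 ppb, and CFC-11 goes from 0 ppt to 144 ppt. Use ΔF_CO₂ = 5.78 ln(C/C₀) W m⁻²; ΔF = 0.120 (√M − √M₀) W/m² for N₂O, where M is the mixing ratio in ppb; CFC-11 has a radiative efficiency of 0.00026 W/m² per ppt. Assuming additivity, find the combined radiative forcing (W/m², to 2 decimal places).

CO₂: 5.78 × ln(647/408) = 5.78 × ln(1.58578) = 5.78 × 0.46108 = 2.6650 W/m².
N₂O: 0.120 × (√377 − √271) = 0.120 × (19.4165 − 16.4621) = 0.120 × 2.9544 = 0.3545 W/m².
CFC-11: ΔF = 0.00026 × (144 − 0) = 0.00026 × 144 = 0.0374 W/m².
Total ΔF = 2.6650 + 0.3545 + 0.0374 = 3.0569 W/m².

ΔF = 3.06 W/m²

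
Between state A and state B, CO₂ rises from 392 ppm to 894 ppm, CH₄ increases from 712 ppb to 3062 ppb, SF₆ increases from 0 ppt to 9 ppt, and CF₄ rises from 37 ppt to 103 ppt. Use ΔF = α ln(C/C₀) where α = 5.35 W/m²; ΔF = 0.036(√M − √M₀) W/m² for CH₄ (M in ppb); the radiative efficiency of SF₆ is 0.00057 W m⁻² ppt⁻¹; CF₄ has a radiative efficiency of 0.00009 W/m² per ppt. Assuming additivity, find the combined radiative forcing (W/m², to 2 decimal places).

CO₂: 5.35 × ln(894/392) = 5.35 × ln(2.28061) = 5.35 × 0.82444 = 4.4108 W/m².
CH₄: 0.036 × (√3062 − √712) = 0.036 × (55.3353 − 26.6833) = 0.036 × 28.6520 = 1.0315 W/m².
SF₆: ΔF = 0.00057 × (9 − 0) = 0.00057 × 9 = 0.0051 W/m².
CF₄: ΔF = 0.00009 × (103 − 37) = 0.00009 × 66 = 0.0059 W/m².
Total ΔF = 4.4108 + 1.0315 + 0.0051 + 0.0059 = 5.4533 W/m².

ΔF = 5.45 W/m²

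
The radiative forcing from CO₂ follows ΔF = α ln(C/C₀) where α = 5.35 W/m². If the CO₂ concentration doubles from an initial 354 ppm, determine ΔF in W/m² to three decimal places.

ΔF = 5.35 × ln(2) = 5.35 × 0.69315 = 3.7084 W/m².

ΔF = 3.708 W/m²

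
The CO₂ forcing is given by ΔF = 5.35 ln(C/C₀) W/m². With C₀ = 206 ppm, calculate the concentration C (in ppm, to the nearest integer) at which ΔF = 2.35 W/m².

Set 5.35 ln(C/206) = 2.35, so ln(C/206) = 2.35/5.35 = 0.43925.
Then C/206 = e^0.43925 = 1.55154, giving C = 206 × 1.55154 = 319.62 ppm.

C ≈ 320 ppm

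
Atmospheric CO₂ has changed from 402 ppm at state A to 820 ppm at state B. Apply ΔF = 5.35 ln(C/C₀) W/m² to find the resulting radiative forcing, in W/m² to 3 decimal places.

ΔF = 3.814 W/m²

CO₂: 5.35 × ln(820/402) = 5.35 × ln(2.03980) = 5.35 × 0.71285 = 3.8137 W/m².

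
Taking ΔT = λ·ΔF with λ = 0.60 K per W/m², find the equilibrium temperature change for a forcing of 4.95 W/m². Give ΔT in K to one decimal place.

ΔT = λ ΔF = 0.60 × 4.95 = 2.9700 K.

ΔT = 3.0 K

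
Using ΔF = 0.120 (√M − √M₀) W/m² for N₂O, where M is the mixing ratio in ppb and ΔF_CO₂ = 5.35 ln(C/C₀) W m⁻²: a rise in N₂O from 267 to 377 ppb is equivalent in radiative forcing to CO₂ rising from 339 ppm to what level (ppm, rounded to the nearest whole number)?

C ≈ 363 ppm

N₂O forcing: 0.120 × (√377 − √267) = 0.120 × (19.4165 − 16.3401) = 0.120 × 3.0764 = 0.36917 W/m².
Set 5.35 ln(C/339) = 0.36917: ln(C/339) = 0.36917/5.35 = 0.06900, so C = 339 × e^0.06900 = 339 × 1.07144 = 363.22 ppm.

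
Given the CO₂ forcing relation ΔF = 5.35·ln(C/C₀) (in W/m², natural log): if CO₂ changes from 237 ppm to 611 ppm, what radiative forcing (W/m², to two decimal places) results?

CO₂: 5.35 × ln(611/237) = 5.35 × ln(2.57806) = 5.35 × 0.94704 = 5.0667 W/m².

ΔF = 5.07 W/m²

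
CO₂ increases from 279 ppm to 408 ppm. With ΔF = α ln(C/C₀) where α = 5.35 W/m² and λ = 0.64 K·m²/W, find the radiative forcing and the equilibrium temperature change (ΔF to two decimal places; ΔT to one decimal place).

CO₂: 5.35 × ln(408/279) = 5.35 × ln(1.46237) = 5.35 × 0.38006 = 2.0333 W/m².
ΔT = λ ΔF = 0.64 × 2.03 = 1.2992 K.

ΔF = 2.03 W/m²; ΔT = 1.3 K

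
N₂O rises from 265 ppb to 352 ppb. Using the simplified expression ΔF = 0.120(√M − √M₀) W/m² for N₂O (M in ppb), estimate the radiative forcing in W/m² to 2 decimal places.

N₂O: 0.120 × (√352 − √265) = 0.120 × (18.7617 − 16.2788) = 0.120 × 2.4829 = 0.2979 W/m².

ΔF = 0.30 W/m²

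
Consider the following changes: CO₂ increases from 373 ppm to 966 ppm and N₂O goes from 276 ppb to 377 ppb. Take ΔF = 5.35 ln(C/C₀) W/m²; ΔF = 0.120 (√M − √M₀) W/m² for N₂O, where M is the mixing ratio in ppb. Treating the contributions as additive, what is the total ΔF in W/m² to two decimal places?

ΔF = 5.43 W/m²

CO₂: 5.35 × ln(966/373) = 5.35 × ln(2.58981) = 5.35 × 0.95158 = 5.0910 W/m².
N₂O: 0.120 × (√377 − √276) = 0.120 × (19.4165 − 16.6132) = 0.120 × 2.8033 = 0.3364 W/m².
Total ΔF = 5.0910 + 0.3364 = 5.4274 W/m².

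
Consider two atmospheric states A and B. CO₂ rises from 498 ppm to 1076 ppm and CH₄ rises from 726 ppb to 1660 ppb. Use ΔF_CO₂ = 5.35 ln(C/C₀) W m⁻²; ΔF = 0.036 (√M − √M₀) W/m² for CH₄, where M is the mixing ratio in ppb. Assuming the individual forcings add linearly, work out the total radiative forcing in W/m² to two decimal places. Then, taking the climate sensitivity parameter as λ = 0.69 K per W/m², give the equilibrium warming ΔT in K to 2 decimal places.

ΔF = 4.62 W/m²; ΔT = 3.19 K

CO₂: 5.35 × ln(1076/498) = 5.35 × ln(2.16064) = 5.35 × 0.77040 = 4.1216 W/m².
CH₄: 0.036 × (√1660 − √726) = 0.036 × (40.7431 − 26.9444) = 0.036 × 13.7987 = 0.4968 W/m².
Total ΔF = 4.1216 + 0.4968 = 4.6184 W/m².
ΔT = λ ΔF = 0.69 × 4.62 = 3.1878 K.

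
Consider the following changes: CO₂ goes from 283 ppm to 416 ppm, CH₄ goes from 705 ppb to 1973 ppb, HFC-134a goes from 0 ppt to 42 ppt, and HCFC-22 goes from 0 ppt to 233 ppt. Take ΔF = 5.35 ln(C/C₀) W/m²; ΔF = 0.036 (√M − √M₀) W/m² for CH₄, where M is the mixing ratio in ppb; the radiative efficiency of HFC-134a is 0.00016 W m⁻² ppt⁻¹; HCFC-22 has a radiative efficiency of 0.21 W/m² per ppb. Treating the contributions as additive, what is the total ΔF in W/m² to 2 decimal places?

CO₂: 5.35 × ln(416/283) = 5.35 × ln(1.46996) = 5.35 × 0.38524 = 2.0610 W/m².
CH₄: 0.036 × (√1973 − √705) = 0.036 × (44.4185 − 26.5518) = 0.036 × 17.8667 = 0.6432 W/m².
HFC-134a: ΔF = 0.00016 × (42 − 0) = 0.00016 × 42 = 0.0067 W/m².
HCFC-22: Δ = 233 − 0 = 233 ppt = 0.233 ppb; ΔF = 0.21 × 0.233 = 0.0489 W/m².
Total ΔF = 2.0610 + 0.6432 + 0.0067 + 0.0489 = 2.7598 W/m².

ΔF = 2.76 W/m²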